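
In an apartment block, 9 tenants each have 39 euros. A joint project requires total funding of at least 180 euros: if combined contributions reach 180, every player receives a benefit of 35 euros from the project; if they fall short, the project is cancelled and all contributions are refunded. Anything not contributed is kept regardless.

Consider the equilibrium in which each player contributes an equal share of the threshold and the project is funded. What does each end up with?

54 euros

Equal share of the threshold: 180/9 = 20.
At this profile no one gains by cutting their contribution: any cut drops the total below 180, the project is cancelled, contributions are refunded, and the deviator ends with 39, which is less than 39 − 20 + 35 = 54. Contributing more than 20 just wastes the excess. So contributing exactly 20 is a best response.
Each player's payoff: 39 − 20 + 35 = 54.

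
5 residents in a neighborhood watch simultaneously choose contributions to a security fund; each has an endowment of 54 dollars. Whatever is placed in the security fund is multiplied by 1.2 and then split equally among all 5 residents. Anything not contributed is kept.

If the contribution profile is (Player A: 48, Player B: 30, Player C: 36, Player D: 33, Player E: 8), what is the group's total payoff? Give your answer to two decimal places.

Total contributed: 48 + 30 + 36 + 33 + 8 = 155; total kept: 5 × 54 − 155 = 115.
The security fund pays out 1.2 × 155 = 186.00 in aggregate.
Group total = 115 + 186.00 = 301.00.

301.00 dollars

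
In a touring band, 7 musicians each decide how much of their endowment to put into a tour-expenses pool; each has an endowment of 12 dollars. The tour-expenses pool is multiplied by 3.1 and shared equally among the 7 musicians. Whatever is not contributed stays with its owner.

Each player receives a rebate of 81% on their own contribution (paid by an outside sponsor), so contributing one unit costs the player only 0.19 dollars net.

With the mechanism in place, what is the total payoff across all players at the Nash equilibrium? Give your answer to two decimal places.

328.44 dollars

With the mechanism, a contributed unit returns (3.1/7) / 0.19 = 2.3308 per unit of net cost to the contributor — now above 1 — so contributing fully is weakly dominant for every player.
So the Nash equilibrium is full contribution by all 7; the group earns 7 × (12 × 0.81 + 3.1 × 12) = 328.44.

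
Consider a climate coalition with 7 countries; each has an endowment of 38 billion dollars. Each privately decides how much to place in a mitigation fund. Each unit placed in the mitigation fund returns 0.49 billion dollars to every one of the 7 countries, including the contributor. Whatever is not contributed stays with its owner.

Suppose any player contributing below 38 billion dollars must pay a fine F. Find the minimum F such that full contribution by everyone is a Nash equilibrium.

19.38 billion dollars

Given the others contribute fully, the best deviation is to contribute 0 (any partial contribution still incurs the fine and gives up units whose private return 0.49 is below 1).
Deviating from 38 to 0 saves 38 billion dollars but forfeits the deviator's share of the drop in the mitigation fund: 0.49 × 38 = 18.62.
So the deviation gain is 38 − 18.62 = 19.38, and the fine must be at least 19.38 billion dollars to wipe it out.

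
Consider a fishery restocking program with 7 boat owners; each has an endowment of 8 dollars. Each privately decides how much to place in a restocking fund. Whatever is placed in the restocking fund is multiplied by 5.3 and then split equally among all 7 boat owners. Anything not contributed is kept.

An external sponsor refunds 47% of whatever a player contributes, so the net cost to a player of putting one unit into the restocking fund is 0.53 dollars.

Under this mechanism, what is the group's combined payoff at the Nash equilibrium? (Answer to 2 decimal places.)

323.12 dollars

The effective private return per unit is now (5.3/7) / 0.53 = 1.4286 > 1, so every player's dominant strategy flips to full contribution.
At the Nash equilibrium everyone contributes 8. Group total payoff = 7 × (8 × 0.47 + 5.3 × 8) = 323.12.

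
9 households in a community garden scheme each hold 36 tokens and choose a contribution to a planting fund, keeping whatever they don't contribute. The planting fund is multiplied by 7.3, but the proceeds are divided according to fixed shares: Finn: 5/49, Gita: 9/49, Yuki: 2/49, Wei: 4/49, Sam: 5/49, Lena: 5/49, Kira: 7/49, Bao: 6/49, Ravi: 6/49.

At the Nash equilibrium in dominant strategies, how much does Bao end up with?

Each unit j contributes comes back to j as 7.3 × (j's share), so j prefers to contribute only if that share exceeds 1/7.3 = 0.1370; otherwise keeping the unit dominates.
Gita and Kira clear that bar, contributing 36 each; the remaining 7 contribute 0. Total contributed: 72.
Bao keeps 36 and receives 7.3 × 72 × 6/49 = 64.36 from the planting fund, for a payoff of 100.36.

100.36 tokens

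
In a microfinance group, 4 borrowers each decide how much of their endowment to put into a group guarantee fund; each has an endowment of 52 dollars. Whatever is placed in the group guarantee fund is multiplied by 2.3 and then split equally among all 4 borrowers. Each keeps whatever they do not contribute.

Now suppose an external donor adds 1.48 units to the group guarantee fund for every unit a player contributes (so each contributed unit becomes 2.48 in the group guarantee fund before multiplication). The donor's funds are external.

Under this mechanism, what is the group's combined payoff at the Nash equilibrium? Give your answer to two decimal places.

Under the mechanism each unit contributed yields 2.3 × 2.48 / 4 = 1.4260 back to its contributor per unit of net cost, which exceeds 1, making full contribution the dominant choice for everyone.
At the Nash equilibrium everyone contributes 52. Group total payoff = 2.3 × 2.48 × 208 = 1186.43.

1186.43 dollars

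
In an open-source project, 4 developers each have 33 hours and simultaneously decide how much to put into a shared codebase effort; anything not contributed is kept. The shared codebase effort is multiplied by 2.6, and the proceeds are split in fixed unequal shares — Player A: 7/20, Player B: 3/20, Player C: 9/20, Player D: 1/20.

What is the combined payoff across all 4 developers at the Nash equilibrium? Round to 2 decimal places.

184.80 hours

Player j's private return per contributed unit is 2.6 × (j's share). Contributing is weakly dominant for j when that share is at least 1/2.6 = 0.3846, and contributing 0 is dominant otherwise.
Only Player C (9/20) clears that bar, contributing 33; the remaining 3 contribute 0. Total contributed: 33.
The shared codebase effort pays out 2.6 × 33 = 85.80 in total (split across the unequal shares, but the aggregate is all that matters for the group sum).
The 3 free-riders keep 33 each, adding 99. Group total = 99 + 85.80 = 184.80.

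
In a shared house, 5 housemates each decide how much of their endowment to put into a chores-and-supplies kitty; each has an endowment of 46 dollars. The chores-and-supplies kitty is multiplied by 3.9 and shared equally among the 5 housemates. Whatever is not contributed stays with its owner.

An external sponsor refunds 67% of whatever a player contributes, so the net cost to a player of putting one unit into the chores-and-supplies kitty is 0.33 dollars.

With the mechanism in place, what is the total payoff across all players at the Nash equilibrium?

1051.10 dollars

With the mechanism, a contributed unit returns (3.9/5) / 0.33 = 2.3636 per unit of net cost to the contributor — now above 1 — so contributing fully is weakly dominant for every player.
So the Nash equilibrium is full contribution by all 5; the group earns 5 × (46 × 0.67 + 3.9 × 46) = 1051.10.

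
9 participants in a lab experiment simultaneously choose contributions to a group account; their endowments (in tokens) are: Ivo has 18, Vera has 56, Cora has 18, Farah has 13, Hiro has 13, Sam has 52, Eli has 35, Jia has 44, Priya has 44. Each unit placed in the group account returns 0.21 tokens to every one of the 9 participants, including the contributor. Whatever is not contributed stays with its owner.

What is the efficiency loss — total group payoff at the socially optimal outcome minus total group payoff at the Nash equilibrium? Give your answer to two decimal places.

260.77 tokens

The private return per contributed unit is 0.21 < 1 for everyone, so the Nash equilibrium is zero contribution and the group total is Σ E_j = 18 + 56 + 18 + 13 + 13 + 52 + 35 + 44 + 44 = 293.
Each contributed unit returns 1.890 to the group, so the social optimum is full contribution by everyone: group total = 1.890 × 293 = 553.77.
Efficiency loss = (1.890 − 1) × 293 = 260.77.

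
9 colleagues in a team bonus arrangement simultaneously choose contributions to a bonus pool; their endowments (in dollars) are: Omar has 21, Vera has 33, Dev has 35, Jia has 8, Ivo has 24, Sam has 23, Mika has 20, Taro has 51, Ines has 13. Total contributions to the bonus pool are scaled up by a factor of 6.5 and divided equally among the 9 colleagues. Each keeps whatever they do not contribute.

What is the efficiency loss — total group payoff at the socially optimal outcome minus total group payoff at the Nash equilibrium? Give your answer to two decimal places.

1254.00 dollars

The private return per contributed unit is 6.5/9 = 0.7222 < 1 for every player regardless of endowment, so the Nash equilibrium is zero contribution and the group total is Σ E_j = 21 + 33 + 35 + 8 + 24 + 23 + 20 + 51 + 13 = 228.
Each contributed unit returns 6.500 to the group, so the social optimum is full contribution by everyone: group total = 6.500 × 228 = 1482.00.
Efficiency loss = (6.500 − 1) × 228 = 1254.00.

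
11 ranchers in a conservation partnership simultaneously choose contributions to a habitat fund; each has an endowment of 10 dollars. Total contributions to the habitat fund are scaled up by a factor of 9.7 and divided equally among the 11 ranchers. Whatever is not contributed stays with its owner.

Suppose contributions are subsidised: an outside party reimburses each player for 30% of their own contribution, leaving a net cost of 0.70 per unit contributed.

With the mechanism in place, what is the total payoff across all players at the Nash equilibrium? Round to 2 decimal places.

1100.00 dollars

Under the mechanism each unit contributed yields (9.7/11) / 0.70 = 1.2597 back to its contributor per unit of net cost, which exceeds 1, making full contribution the dominant choice for everyone.
At the Nash equilibrium everyone contributes 10. Group total payoff = 11 × (10 × 0.30 + 9.7 × 10) = 1100.00.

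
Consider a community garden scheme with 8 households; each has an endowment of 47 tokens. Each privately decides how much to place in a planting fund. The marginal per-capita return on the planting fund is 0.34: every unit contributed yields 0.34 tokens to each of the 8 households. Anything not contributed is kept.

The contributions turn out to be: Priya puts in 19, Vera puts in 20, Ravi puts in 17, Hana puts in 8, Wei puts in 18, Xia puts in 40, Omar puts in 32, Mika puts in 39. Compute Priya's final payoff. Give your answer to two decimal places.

Total contributed: 19 + 20 + 17 + 8 + 18 + 40 + 32 + 39 = 193.
Each receives 0.34 × 193 = 65.62 from the planting fund.
Priya keeps 47 − 19 = 28, so Priya's payoff is 28 + 65.62 = 93.62.

93.62 tokens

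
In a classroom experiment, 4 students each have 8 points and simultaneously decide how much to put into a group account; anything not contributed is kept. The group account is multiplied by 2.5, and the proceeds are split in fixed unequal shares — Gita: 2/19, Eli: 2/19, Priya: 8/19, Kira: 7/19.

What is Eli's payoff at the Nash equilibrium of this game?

Each unit j contributes comes back to j as 2.5 × (j's share), so j prefers to contribute only if that share exceeds 1/2.5 = 0.4000; otherwise keeping the unit dominates.
Only Priya (8/19) clears that bar, contributing 8; the remaining 3 contribute 0. Total contributed: 8.
Eli keeps 8 and receives 2.5 × 8 × 2/19 = 2.11 from the group account, for a payoff of 10.11.

10.11 points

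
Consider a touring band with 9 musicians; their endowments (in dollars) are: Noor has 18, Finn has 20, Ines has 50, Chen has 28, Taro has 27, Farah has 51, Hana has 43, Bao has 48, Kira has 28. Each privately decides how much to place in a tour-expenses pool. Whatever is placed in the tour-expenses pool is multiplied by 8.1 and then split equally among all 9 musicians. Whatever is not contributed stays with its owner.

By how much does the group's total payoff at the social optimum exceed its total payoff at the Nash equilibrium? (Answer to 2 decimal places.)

2222.30 dollars

The private return per contributed unit is 8.1/9 = 0.9000 < 1 for every player regardless of endowment, so the Nash equilibrium is zero contribution and the group total is Σ E_j = 18 + 20 + 50 + 28 + 27 + 51 + 43 + 48 + 28 = 313.
Each contributed unit returns 8.100 to the group, so the social optimum is full contribution by everyone: group total = 8.100 × 313 = 2535.30.
Efficiency loss = (8.100 − 1) × 313 = 2222.30.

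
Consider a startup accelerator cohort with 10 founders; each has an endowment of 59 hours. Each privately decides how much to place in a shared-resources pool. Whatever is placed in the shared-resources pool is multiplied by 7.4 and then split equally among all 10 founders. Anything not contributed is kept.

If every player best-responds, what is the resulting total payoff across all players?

Each contributed unit returns 7.4/10 = 0.7400 to its contributor — below 1 — so contributing 0 is dominant for every player. At the Nash equilibrium everyone keeps their 59, and the group total is 10 × 59 = 590.

590.00 hours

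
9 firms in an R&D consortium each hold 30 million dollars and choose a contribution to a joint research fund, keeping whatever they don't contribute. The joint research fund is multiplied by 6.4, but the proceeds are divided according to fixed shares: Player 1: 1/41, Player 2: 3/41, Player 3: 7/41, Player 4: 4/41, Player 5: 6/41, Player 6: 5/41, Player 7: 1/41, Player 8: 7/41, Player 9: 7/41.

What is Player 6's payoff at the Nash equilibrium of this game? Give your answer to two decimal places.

Each unit j contributes comes back to j as 6.4 × (j's share), so j prefers to contribute only if that share exceeds 1/6.4 = 0.1563; otherwise keeping the unit dominates.
The shares above 0.1563 belong to Player 3, Player 8 and Player 9, contributing 30 each; the remaining 6 contribute 0. Total contributed: 90.
Player 6 keeps 30 and receives 6.4 × 90 × 5/41 = 70.24 from the joint research fund, for a payoff of 100.24.

100.24 million dollars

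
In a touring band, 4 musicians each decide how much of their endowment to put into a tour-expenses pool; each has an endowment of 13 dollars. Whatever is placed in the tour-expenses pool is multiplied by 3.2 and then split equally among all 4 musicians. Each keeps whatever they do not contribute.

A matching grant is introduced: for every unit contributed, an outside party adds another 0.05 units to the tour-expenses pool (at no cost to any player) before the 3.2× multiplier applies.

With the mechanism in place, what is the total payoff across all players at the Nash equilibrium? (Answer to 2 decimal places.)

The effective private return is 3.2 × 1.05 / 4 = 0.8400, which is still under 1, so the mechanism doesn't change anyone's dominant strategy: zero contribution.
At the Nash equilibrium no one contributes; group total payoff = 4 × 13 = 52.

52.00 dollars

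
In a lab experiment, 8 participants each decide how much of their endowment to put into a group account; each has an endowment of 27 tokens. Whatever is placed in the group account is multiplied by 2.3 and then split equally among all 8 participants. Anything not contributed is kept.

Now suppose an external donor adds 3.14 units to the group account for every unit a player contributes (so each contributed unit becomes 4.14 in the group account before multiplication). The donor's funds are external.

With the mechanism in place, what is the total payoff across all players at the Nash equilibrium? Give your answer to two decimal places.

2056.75 tokens

With the mechanism, a contributed unit returns 2.3 × 4.14 / 8 = 1.1903 per unit of net cost to the contributor — now above 1 — so contributing fully is weakly dominant for every player.
At the Nash equilibrium everyone contributes 27. Group total payoff = 2.3 × 4.14 × 216 = 2056.75.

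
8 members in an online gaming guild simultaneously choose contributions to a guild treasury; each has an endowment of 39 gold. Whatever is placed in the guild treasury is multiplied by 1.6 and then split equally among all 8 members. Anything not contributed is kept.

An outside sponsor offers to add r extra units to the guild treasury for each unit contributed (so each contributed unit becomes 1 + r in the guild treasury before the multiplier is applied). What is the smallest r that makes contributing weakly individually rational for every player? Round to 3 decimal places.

4.000

With matching at rate r, one contributed unit becomes (1 + r) in the guild treasury and returns 1.6 × (1 + r) / 8 to the contributor.
Setting this equal to 1: 1 + r = 8/1.6 = 5.0000.
So the minimum matching rate is r = 5.0000 − 1 = 4.000.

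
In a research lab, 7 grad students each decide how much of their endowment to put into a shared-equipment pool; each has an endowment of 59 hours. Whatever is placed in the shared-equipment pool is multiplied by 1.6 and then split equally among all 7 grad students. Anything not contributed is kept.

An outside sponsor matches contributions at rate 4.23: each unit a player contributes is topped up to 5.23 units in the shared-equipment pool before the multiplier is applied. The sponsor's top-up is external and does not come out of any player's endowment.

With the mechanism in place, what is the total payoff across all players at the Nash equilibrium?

3455.98 hours

Under the mechanism each unit contributed yields 1.6 × 5.23 / 7 = 1.1954 back to its contributor per unit of net cost, which exceeds 1, making full contribution the dominant choice for everyone.
At the Nash equilibrium everyone contributes 59. Group total payoff = 1.6 × 5.23 × 413 = 3455.98.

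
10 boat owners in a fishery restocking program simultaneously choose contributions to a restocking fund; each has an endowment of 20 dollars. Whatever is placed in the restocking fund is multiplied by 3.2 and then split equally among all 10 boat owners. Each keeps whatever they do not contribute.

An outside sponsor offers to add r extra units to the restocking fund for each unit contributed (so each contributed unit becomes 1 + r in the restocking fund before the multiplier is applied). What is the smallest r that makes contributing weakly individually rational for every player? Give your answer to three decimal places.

2.125

With matching at rate r, one contributed unit becomes (1 + r) in the restocking fund and returns 3.2 × (1 + r) / 10 to the contributor.
Setting this equal to 1: 1 + r = 10/3.2 = 3.1250.
So the minimum matching rate is r = 3.1250 − 1 = 2.125.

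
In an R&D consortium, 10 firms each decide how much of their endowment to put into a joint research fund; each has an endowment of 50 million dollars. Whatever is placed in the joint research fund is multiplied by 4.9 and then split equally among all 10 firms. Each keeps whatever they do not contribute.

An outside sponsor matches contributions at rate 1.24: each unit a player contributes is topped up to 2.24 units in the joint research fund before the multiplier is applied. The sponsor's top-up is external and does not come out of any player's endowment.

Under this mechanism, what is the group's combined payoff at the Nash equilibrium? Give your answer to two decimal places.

5488.00 million dollars

Under the mechanism each unit contributed yields 4.9 × 2.24 / 10 = 1.0976 back to its contributor per unit of net cost, which exceeds 1, making full contribution the dominant choice for everyone.
So the Nash equilibrium is full contribution by all 10; the group earns 4.9 × 2.24 × 500 = 5488.00.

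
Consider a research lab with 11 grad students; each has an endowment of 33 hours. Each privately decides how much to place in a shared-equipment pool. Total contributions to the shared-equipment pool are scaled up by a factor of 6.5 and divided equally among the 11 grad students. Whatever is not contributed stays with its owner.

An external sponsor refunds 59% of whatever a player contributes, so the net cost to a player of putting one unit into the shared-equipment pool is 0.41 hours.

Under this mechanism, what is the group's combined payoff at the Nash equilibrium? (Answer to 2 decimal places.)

With the mechanism, a contributed unit returns (6.5/11) / 0.41 = 1.4412 per unit of net cost to the contributor — now above 1 — so contributing fully is weakly dominant for every player.
So the Nash equilibrium is full contribution by all 11; the group earns 11 × (33 × 0.59 + 6.5 × 33) = 2573.67.

2573.67 hours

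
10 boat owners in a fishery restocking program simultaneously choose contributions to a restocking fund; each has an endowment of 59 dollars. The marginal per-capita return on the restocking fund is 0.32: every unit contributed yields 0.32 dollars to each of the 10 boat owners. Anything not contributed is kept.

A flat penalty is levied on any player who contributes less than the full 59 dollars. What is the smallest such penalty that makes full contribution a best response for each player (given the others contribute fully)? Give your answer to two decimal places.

40.12 dollars

Given the others contribute fully, the best deviation is to contribute 0 (any partial contribution still incurs the fine and gives up units whose private return 0.32 is below 1).
Deviating from 59 to 0 saves 59 dollars but forfeits the deviator's share of the drop in the restocking fund: 0.32 × 59 = 18.88.
So the deviation gain is 59 − 18.88 = 40.12, and the fine must be at least 40.12 dollars to wipe it out.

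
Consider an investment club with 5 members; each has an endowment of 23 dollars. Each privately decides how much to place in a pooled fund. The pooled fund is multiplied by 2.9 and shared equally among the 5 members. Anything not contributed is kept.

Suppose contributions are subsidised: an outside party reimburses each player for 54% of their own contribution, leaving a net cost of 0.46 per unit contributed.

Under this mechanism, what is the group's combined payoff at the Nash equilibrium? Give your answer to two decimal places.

With the mechanism, a contributed unit returns (2.9/5) / 0.46 = 1.2609 per unit of net cost to the contributor — now above 1 — so contributing fully is weakly dominant for every player.
At the Nash equilibrium everyone contributes 23. Group total payoff = 5 × (23 × 0.54 + 2.9 × 23) = 395.60.

395.60 dollars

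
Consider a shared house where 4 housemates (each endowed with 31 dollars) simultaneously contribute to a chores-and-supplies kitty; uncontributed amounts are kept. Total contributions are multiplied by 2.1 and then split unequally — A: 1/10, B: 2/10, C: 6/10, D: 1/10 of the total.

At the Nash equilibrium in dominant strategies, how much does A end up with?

A player with share s gets back 2.1·s per unit contributed, so full contribution is dominant for anyone with s > 1/2.1 = 0.4762 and zero contribution is dominant for anyone below.
The only share above 0.4762 is C's 6/10, contributing 31; the remaining 3 contribute 0. Total contributed: 31.
A keeps 31 and receives 2.1 × 31 × 1/10 = 6.51 from the chores-and-supplies kitty, for a payoff of 37.51.

37.51 dollars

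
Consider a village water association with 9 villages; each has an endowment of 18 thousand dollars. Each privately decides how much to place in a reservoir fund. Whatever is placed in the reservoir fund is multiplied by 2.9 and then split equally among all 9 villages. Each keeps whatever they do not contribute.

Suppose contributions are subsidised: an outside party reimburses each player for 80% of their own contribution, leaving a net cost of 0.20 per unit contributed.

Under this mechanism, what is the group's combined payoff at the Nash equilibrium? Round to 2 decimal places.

599.40 thousand dollars

With the mechanism, a contributed unit returns (2.9/9) / 0.20 = 1.6111 per unit of net cost to the contributor — now above 1 — so contributing fully is weakly dominant for every player.
So the Nash equilibrium is full contribution by all 9; the group earns 9 × (18 × 0.80 + 2.9 × 18) = 599.40.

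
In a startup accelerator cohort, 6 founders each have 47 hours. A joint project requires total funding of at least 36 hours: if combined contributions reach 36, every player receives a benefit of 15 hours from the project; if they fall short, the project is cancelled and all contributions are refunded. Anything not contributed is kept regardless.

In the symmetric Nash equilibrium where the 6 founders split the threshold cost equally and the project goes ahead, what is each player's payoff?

56 hours

Equal share of the threshold: 36/6 = 6.
At this profile no one gains by cutting their contribution: any cut drops the total below 36, the project is cancelled, contributions are refunded, and the deviator ends with 47, which is less than 47 − 6 + 15 = 56. Contributing more than 6 just wastes the excess. So contributing exactly 6 is a best response.
Each player's payoff: 47 − 6 + 15 = 56.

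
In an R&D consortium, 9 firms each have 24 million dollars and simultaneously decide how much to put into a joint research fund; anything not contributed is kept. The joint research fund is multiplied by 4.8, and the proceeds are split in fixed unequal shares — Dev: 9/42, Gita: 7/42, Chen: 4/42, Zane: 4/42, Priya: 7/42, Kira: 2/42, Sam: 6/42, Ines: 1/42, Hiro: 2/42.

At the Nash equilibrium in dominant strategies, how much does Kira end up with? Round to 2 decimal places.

For player j, contributing a unit is worthwhile iff 4.8 × (j's share) ≥ 1, i.e. iff j's share is at least 0.2083.
Dev alone (share 9/42) is above the threshold, contributing 24; the remaining 8 contribute 0. Total contributed: 24.
Kira keeps 24 and receives 4.8 × 24 × 2/42 = 5.49 from the joint research fund, for a payoff of 29.49.

29.49 million dollars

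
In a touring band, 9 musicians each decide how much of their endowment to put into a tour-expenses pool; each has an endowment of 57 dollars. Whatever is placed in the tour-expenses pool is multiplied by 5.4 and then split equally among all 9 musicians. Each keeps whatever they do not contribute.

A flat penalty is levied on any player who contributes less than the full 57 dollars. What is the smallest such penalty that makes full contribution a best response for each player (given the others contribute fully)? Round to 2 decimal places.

22.80 dollars

Given the others contribute fully, the best deviation is to contribute 0 (any partial contribution still incurs the fine and gives up units whose private return 0.6000 is below 1).
Deviating from 57 to 0 saves 57 dollars but forfeits the deviator's share of the drop in the tour-expenses pool: 5.4/9 × 57 = 34.20.
So the deviation gain is 57 − 34.20 = 22.80, and the fine must be at least 22.80 dollars to wipe it out.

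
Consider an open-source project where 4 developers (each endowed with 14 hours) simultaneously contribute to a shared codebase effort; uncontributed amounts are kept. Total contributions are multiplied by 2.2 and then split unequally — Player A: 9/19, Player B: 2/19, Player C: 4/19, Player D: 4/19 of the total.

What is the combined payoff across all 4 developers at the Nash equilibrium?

For player j, contributing a unit is worthwhile iff 2.2 × (j's share) ≥ 1, i.e. iff j's share is at least 0.4545.
Player A alone (share 9/19) is above the threshold, contributing 14; the remaining 3 contribute 0. Total contributed: 14.
The shared codebase effort pays out 2.2 × 14 = 30.80 in total (split across the unequal shares, but the aggregate is all that matters for the group sum).
The 3 free-riders keep 14 each, adding 42. Group total = 42 + 30.80 = 72.80.

72.80 hours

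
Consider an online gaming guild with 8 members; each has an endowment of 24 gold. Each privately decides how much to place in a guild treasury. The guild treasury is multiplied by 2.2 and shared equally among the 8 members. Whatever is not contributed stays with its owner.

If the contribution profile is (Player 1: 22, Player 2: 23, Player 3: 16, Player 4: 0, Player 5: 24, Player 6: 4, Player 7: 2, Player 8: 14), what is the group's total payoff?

318.00 gold

Total contributed: 22 + 23 + 16 + 0 + 24 + 4 + 2 + 14 = 105; total kept: 8 × 24 − 105 = 87.
The guild treasury pays out 2.2 × 105 = 231.00 in aggregate.
Group total = 87 + 231.00 = 318.00.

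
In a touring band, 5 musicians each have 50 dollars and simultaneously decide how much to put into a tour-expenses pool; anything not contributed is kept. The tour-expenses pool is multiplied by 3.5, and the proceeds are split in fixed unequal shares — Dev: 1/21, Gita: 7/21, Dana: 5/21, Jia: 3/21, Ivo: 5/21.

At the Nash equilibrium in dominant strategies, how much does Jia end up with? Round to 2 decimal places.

75.00 dollars

A player with share s gets back 3.5·s per unit contributed, so full contribution is dominant for anyone with s > 1/3.5 = 0.2857 and zero contribution is dominant for anyone below.
The only share above 0.2857 is Gita's 7/21, contributing 50; the remaining 4 contribute 0. Total contributed: 50.
Jia keeps 50 and receives 3.5 × 50 × 3/21 = 25.00 from the tour-expenses pool, for a payoff of 75.00.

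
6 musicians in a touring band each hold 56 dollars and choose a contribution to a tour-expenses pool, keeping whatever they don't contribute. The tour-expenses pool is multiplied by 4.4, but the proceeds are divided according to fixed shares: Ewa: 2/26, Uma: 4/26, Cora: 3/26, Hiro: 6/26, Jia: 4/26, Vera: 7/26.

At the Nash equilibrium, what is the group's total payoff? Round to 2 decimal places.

716.80 dollars

A player with share s gets back 4.4·s per unit contributed, so full contribution is dominant for anyone with s > 1/4.4 = 0.2273 and zero contribution is dominant for anyone below.
Hiro and Vera clear that bar, contributing 56 each; the remaining 4 contribute 0. Total contributed: 112.
The tour-expenses pool pays out 4.4 × 112 = 492.80 in total (split across the unequal shares, but the aggregate is all that matters for the group sum).
The 4 free-riders keep 56 each, adding 224. Group total = 224 + 492.80 = 716.80.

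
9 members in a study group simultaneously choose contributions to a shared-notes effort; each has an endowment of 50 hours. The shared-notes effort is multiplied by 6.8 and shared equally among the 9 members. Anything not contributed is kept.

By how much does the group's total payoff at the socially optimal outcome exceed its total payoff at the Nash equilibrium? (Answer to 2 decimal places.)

2610.00 hours

Each contributed unit returns 6.8/9 = 0.7556 to its contributor — below 1 — so contributing 0 is dominant for every player. At the Nash equilibrium everyone keeps their 50, and the group total is 9 × 50 = 450.
Each contributed unit returns 6.800 to the group as a whole (0.7556 to each of 9 players), which exceeds 1, so the social optimum is full contribution: group total = 6.800 × 450 = 3060.00.
Efficiency loss = 3060.00 − 450 = 2610.00.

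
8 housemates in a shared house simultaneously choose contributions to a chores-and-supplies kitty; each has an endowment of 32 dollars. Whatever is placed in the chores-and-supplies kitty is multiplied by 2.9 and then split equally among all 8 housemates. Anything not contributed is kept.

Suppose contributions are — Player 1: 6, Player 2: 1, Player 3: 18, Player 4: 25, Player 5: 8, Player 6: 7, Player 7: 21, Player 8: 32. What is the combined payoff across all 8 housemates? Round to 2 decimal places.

Total contributed: 6 + 1 + 18 + 25 + 8 + 7 + 21 + 32 = 118; total kept: 8 × 32 − 118 = 138.
The chores-and-supplies kitty pays out 2.9 × 118 = 342.20 in aggregate.
Group total = 138 + 342.20 = 480.20.

480.20 dollars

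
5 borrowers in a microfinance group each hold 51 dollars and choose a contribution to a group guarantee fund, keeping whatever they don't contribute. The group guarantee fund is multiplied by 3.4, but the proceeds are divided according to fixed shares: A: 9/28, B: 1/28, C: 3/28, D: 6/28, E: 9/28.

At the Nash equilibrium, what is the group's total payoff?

499.80 dollars

A player with share s gets back 3.4·s per unit contributed, so full contribution is dominant for anyone with s > 1/3.4 = 0.2941 and zero contribution is dominant for anyone below.
A and E clear that bar, contributing 51 each; the remaining 3 contribute 0. Total contributed: 102.
The group guarantee fund pays out 3.4 × 102 = 346.80 in total (split across the unequal shares, but the aggregate is all that matters for the group sum).
The 3 free-riders keep 51 each, adding 153. Group total = 153 + 346.80 = 499.80.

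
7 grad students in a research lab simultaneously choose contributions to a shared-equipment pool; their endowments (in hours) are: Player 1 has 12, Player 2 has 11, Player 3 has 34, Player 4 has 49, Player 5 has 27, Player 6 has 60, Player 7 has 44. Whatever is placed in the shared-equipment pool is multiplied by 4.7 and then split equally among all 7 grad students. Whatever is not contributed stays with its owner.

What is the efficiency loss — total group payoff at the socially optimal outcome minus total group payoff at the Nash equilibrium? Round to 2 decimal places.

The private return per contributed unit is 4.7/7 = 0.6714 < 1 for every player regardless of endowment, so the Nash equilibrium is zero contribution and the group total is Σ E_j = 12 + 11 + 34 + 49 + 27 + 60 + 44 = 237.
Each contributed unit returns 4.700 to the group, so the social optimum is full contribution by everyone: group total = 4.700 × 237 = 1113.90.
Efficiency loss = (4.700 − 1) × 237 = 876.90.

876.90 hours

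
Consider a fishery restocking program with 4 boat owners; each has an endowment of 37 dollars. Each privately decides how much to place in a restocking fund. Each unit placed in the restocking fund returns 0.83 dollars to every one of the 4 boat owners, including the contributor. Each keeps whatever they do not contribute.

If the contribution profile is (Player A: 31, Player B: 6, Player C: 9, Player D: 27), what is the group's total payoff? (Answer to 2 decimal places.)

317.36 dollars

Total contributed: 31 + 6 + 9 + 27 = 73; total kept: 4 × 37 − 73 = 75.
The restocking fund pays out 0.83 × 4 × 73 = 242.36 in aggregate.
Group total = 75 + 242.36 = 317.36.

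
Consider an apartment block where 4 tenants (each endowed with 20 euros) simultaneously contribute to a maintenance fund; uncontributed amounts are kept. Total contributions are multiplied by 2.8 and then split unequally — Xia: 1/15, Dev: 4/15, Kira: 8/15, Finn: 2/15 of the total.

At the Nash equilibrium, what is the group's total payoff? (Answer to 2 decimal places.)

Player j's private return per contributed unit is 2.8 × (j's share). Contributing is weakly dominant for j when that share is at least 1/2.8 = 0.3571, and contributing 0 is dominant otherwise.
The only share above 0.3571 is Kira's 8/15, contributing 20; the remaining 3 contribute 0. Total contributed: 20.
The maintenance fund pays out 2.8 × 20 = 56.00 in total (split across the unequal shares, but the aggregate is all that matters for the group sum).
The 3 free-riders keep 20 each, adding 60. Group total = 60 + 56.00 = 116.00.

116.00 euros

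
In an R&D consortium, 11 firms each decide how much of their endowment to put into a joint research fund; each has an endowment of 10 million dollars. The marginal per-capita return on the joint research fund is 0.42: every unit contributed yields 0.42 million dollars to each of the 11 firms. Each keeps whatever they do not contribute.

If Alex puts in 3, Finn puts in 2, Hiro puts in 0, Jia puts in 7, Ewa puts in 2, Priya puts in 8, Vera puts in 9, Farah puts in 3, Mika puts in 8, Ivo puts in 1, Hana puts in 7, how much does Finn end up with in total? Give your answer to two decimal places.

Total contributed: 3 + 2 + 0 + 7 + 2 + 8 + 9 + 3 + 8 + 1 + 7 = 50.
Each receives 0.42 × 50 = 21.00 from the joint research fund.
Finn keeps 10 − 2 = 8, so Finn's payoff is 8 + 21.00 = 29.00.

29.00 million dollars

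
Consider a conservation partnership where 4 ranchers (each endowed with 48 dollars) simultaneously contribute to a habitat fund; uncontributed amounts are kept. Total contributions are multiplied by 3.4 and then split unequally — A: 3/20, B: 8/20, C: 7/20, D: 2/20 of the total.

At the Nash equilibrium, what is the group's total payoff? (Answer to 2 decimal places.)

422.40 dollars

A player with share s gets back 3.4·s per unit contributed, so full contribution is dominant for anyone with s > 1/3.4 = 0.2941 and zero contribution is dominant for anyone below.
B and C clear that bar, contributing 48 each; the remaining 2 contribute 0. Total contributed: 96.
The habitat fund pays out 3.4 × 96 = 326.40 in total (split across the unequal shares, but the aggregate is all that matters for the group sum).
The 2 free-riders keep 48 each, adding 96. Group total = 96 + 326.40 = 422.40.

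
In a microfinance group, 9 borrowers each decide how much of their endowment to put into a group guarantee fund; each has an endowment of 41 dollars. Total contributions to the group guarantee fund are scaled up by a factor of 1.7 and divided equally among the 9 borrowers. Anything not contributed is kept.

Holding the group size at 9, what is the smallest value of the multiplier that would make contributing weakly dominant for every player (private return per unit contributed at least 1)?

A contributed unit returns (multiplier)/9 to its contributor.
This reaches 1 exactly when the multiplier is 9.

9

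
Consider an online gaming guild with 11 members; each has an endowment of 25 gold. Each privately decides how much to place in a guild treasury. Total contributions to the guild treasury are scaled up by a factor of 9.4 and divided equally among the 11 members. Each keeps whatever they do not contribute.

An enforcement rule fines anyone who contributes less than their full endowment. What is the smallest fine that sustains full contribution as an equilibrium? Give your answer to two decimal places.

Given the others contribute fully, the best deviation is to contribute 0 (any partial contribution still incurs the fine and gives up units whose private return 0.8545 is below 1).
Deviating from 25 to 0 saves 25 gold but forfeits the deviator's share of the drop in the guild treasury: 9.4/11 × 25 = 21.36.
So the deviation gain is 25 − 21.36 = 3.64, and the fine must be at least 3.64 gold to wipe it out.

3.64 gold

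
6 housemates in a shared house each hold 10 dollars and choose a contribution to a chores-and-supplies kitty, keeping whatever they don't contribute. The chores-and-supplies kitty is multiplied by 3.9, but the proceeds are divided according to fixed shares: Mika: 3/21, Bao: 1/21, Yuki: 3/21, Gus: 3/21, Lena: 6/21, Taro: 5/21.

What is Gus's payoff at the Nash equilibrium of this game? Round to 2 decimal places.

Player j's private return per contributed unit is 3.9 × (j's share). Contributing is weakly dominant for j when that share is at least 1/3.9 = 0.2564, and contributing 0 is dominant otherwise.
Lena alone (share 6/21) is above the threshold, contributing 10; the remaining 5 contribute 0. Total contributed: 10.
Gus keeps 10 and receives 3.9 × 10 × 3/21 = 5.57 from the chores-and-supplies kitty, for a payoff of 15.57.

15.57 dollars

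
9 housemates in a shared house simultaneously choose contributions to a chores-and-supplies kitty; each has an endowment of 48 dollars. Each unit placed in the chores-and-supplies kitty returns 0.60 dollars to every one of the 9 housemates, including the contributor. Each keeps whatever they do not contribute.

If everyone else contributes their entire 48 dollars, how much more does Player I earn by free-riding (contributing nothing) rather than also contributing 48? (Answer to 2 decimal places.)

19.20 dollars

Switching from a contribution of 48 to 0 lets Player I keep an extra 48 dollars, but lowers the chores-and-supplies kitty by 48, which costs Player I their own share of that drop: 0.60 × 48 = 28.80.
Net gain = 48 − 28.80 = 19.20. The private return per contributed unit (0.60) is below 1, so free-riding is indeed the best response regardless of what the others do.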